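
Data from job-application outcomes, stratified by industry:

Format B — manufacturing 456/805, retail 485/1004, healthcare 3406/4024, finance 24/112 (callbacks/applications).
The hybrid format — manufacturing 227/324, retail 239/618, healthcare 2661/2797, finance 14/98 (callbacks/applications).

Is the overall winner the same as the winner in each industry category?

Manufacturing: Format B 456/805 = 56.6%, the hybrid format 227/324 = 70.1% → the hybrid format
Retail: Format B 485/1004 = 48.3%, the hybrid format 239/618 = 38.7% → Format B
Healthcare: Format B 3406/4024 = 84.6%, the hybrid format 2661/2797 = 95.1% → the hybrid format
Finance: Format B 24/112 = 21.4%, the hybrid format 14/98 = 14.3% → Format B
Overall: Format B 4371/5945 = 73.5%, the hybrid format 3141/3837 = 81.9% → the hybrid format
Neither sweeps: Format B wins 2 of 4 groups, the hybrid format wins 2. The hybrid format wins overall but not every group — no Simpson reversal.

No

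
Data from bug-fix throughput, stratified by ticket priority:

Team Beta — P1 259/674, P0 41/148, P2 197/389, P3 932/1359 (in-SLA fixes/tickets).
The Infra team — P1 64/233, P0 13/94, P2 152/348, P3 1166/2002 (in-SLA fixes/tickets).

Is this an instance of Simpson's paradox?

P1: Team Beta 259/674 = 38.4%, the Infra team 64/233 = 27.5% → Team Beta
P0: Team Beta 41/148 = 27.7%, the Infra team 13/94 = 13.8% → Team Beta
P2: Team Beta 197/389 = 50.6%, the Infra team 152/348 = 43.7% → Team Beta
P3: Team Beta 932/1359 = 68.6%, the Infra team 1166/2002 = 58.2% → Team Beta
Overall: Team Beta 1429/2570 = 55.6%, the Infra team 1395/2677 = 52.1% → Team Beta
Team Beta wins overall and in every ticket group — no reversal.

No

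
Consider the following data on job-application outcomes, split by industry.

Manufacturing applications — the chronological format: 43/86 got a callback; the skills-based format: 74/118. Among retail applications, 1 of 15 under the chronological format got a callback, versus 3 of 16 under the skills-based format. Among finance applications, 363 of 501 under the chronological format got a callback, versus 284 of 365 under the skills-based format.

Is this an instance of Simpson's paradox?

No

Manufacturing: the chronological format 43/86 = 50.0%, the skills-based format 74/118 = 62.7% → the skills-based format
Retail: the chronological format 1/15 = 6.7%, the skills-based format 3/16 = 18.8% → the skills-based format
Finance: the chronological format 363/501 = 72.5%, the skills-based format 284/365 = 77.8% → the skills-based format
Overall: the chronological format 407/602 = 67.6%, the skills-based format 361/499 = 72.3% → the skills-based format
The skills-based format wins overall and in every industry group — no reversal.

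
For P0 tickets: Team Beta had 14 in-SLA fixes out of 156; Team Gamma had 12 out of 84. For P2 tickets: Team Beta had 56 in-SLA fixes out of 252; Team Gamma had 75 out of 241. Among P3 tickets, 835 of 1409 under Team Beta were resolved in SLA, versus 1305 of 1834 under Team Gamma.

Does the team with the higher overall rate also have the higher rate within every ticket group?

P0: Team Beta 14/156 = 9.0%, Team Gamma 12/84 = 14.3% → Team Gamma
P2: Team Beta 56/252 = 22.2%, Team Gamma 75/241 = 31.1% → Team Gamma
P3: Team Beta 835/1409 = 59.3%, Team Gamma 1305/1834 = 71.2% → Team Gamma
Overall: Team Beta 905/1817 = 49.8%, Team Gamma 1392/2159 = 64.5% → Team Gamma
Team Gamma wins overall and in every ticket group — no reversal.

Yes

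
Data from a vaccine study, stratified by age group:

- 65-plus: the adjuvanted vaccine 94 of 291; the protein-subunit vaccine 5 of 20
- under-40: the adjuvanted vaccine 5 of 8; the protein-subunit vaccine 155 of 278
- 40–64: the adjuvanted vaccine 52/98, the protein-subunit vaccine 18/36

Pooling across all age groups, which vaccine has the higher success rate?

65-plus: the adjuvanted vaccine 94/291 = 32.3%, the protein-subunit vaccine 5/20 = 25.0% → the adjuvanted vaccine
Under-40: the adjuvanted vaccine 5/8 = 62.5%, the protein-subunit vaccine 155/278 = 55.8% → the adjuvanted vaccine
40–64: the adjuvanted vaccine 52/98 = 53.1%, the protein-subunit vaccine 18/36 = 50.0% → the adjuvanted vaccine
Overall: the adjuvanted vaccine 151/397 = 38.0%, the protein-subunit vaccine 178/334 = 53.3% → the protein-subunit vaccine
(The adjuvanted vaccine wins every age group but the protein-subunit vaccine wins overall — the adjuvanted vaccine's recipients skew toward the low-rate 65-plus group.)

the protein-subunit vaccine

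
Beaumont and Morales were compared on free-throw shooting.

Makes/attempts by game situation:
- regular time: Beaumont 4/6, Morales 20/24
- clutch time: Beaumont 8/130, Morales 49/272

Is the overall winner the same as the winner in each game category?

Yes

Regular time: Beaumont 4/6 = 66.7%, Morales 20/24 = 83.3% → Morales
Clutch time: Beaumont 8/130 = 6.2%, Morales 49/272 = 18.0% → Morales
Overall: Beaumont 12/136 = 8.8%, Morales 69/296 = 23.3% → Morales
Morales wins overall and in every game group — no reversal.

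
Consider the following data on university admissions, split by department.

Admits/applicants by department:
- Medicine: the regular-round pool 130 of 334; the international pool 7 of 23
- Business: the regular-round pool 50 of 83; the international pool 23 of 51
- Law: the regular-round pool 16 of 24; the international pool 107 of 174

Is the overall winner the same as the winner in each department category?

No

Medicine: the regular-round pool 130/334 = 38.9%, the international pool 7/23 = 30.4% → the regular-round pool
Business: the regular-round pool 50/83 = 60.2%, the international pool 23/51 = 45.1% → the regular-round pool
Law: the regular-round pool 16/24 = 66.7%, the international pool 107/174 = 61.5% → the regular-round pool
Overall: the regular-round pool 196/441 = 44.4%, the international pool 137/248 = 55.2% → the international pool
The regular-round pool wins each department group but the international pool wins overall — the comparison reverses. The regular-round pool's applicants skew toward Medicine, which has a lower base rate.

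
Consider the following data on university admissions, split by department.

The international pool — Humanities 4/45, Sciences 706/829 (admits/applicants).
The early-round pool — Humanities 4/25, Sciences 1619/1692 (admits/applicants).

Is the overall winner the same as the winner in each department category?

Humanities: the international pool 4/45 = 8.9%, the early-round pool 4/25 = 16.0% → the early-round pool
Sciences: the international pool 706/829 = 85.2%, the early-round pool 1619/1692 = 95.7% → the early-round pool
Overall: the international pool 710/874 = 81.2%, the early-round pool 1623/1717 = 94.5% → the early-round pool
The early-round pool wins overall and in every department group — no reversal.

Yes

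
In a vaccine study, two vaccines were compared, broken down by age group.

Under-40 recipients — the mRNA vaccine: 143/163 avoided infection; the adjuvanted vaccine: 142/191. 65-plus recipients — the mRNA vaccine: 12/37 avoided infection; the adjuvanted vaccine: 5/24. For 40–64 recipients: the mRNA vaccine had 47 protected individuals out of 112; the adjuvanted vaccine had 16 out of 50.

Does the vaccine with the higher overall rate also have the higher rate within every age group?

Under-40: the mRNA vaccine 143/163 = 87.7%, the adjuvanted vaccine 142/191 = 74.3% → the mRNA vaccine
65-plus: the mRNA vaccine 12/37 = 32.4%, the adjuvanted vaccine 5/24 = 20.8% → the mRNA vaccine
40–64: the mRNA vaccine 47/112 = 42.0%, the adjuvanted vaccine 16/50 = 32.0% → the mRNA vaccine
Overall: the mRNA vaccine 202/312 = 64.7%, the adjuvanted vaccine 163/265 = 61.5% → the mRNA vaccine
The mRNA vaccine wins overall and in every age group — no reversal.

Yes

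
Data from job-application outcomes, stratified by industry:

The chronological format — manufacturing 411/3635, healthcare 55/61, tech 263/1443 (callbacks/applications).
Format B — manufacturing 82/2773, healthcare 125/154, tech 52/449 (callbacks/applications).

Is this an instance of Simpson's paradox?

Manufacturing: the chronological format 411/3635 = 11.3%, Format B 82/2773 = 3.0% → the chronological format
Healthcare: the chronological format 55/61 = 90.2%, Format B 125/154 = 81.2% → the chronological format
Tech: the chronological format 263/1443 = 18.2%, Format B 52/449 = 11.6% → the chronological format
Overall: the chronological format 729/5139 = 14.2%, Format B 259/3376 = 7.7% → the chronological format
The chronological format wins overall and in every industry group — no reversal.

No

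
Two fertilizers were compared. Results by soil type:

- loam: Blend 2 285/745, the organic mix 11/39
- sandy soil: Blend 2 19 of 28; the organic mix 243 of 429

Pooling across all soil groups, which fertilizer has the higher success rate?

Loam: Blend 2 285/745 = 38.3%, the organic mix 11/39 = 28.2% → Blend 2
Sandy soil: Blend 2 19/28 = 67.9%, the organic mix 243/429 = 56.6% → Blend 2
Overall: Blend 2 304/773 = 39.3%, the organic mix 254/468 = 54.3% → the organic mix
(Blend 2 wins every soil group but the organic mix wins overall — Blend 2's plots skew toward the low-rate loam group.)

the organic mix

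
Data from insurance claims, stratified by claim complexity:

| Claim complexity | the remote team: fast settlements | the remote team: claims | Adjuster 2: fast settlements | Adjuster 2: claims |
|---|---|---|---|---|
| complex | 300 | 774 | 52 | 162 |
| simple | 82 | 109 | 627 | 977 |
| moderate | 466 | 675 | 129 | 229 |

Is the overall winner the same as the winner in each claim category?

Complex: the remote team 300/774 = 38.8%, Adjuster 2 52/162 = 32.1% → the remote team
Simple: the remote team 82/109 = 75.2%, Adjuster 2 627/977 = 64.2% → the remote team
Moderate: the remote team 466/675 = 69.0%, Adjuster 2 129/229 = 56.3% → the remote team
Overall: the remote team 848/1558 = 54.4%, Adjuster 2 808/1368 = 59.1% → Adjuster 2
The remote team wins each claim group but Adjuster 2 wins overall — the comparison reverses. The remote team's claims skew toward complex, which has a lower base rate.

No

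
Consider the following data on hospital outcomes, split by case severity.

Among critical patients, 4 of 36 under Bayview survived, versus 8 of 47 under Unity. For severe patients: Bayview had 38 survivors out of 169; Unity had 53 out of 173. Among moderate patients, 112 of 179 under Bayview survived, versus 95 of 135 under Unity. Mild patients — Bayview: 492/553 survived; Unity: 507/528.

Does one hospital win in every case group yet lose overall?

No

Critical: Bayview 4/36 = 11.1%, Unity 8/47 = 17.0% → Unity
Severe: Bayview 38/169 = 22.5%, Unity 53/173 = 30.6% → Unity
Moderate: Bayview 112/179 = 62.6%, Unity 95/135 = 70.4% → Unity
Mild: Bayview 492/553 = 89.0%, Unity 507/528 = 96.0% → Unity
Overall: Bayview 646/937 = 68.9%, Unity 663/883 = 75.1% → Unity
Unity wins overall and in every case group — no reversal.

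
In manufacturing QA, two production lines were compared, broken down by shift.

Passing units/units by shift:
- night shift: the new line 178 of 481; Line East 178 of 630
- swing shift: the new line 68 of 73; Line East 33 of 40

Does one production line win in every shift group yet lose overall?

No

Night shift: the new line 178/481 = 37.0%, Line East 178/630 = 28.3% → the new line
Swing shift: the new line 68/73 = 93.2%, Line East 33/40 = 82.5% → the new line
Overall: the new line 246/554 = 44.4%, Line East 211/670 = 31.5% → the new line
The new line wins overall and in every shift group — no reversal.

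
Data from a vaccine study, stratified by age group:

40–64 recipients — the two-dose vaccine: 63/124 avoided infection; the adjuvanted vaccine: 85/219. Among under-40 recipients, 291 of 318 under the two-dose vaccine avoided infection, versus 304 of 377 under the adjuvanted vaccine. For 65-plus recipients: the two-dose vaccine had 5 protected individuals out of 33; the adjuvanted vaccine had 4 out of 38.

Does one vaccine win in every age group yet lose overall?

40–64: the two-dose vaccine 63/124 = 50.8%, the adjuvanted vaccine 85/219 = 38.8% → the two-dose vaccine
Under-40: the two-dose vaccine 291/318 = 91.5%, the adjuvanted vaccine 304/377 = 80.6% → the two-dose vaccine
65-plus: the two-dose vaccine 5/33 = 15.2%, the adjuvanted vaccine 4/38 = 10.5% → the two-dose vaccine
Overall: the two-dose vaccine 359/475 = 75.6%, the adjuvanted vaccine 393/634 = 62.0% → the two-dose vaccine
The two-dose vaccine wins overall and in every age group — no reversal.

No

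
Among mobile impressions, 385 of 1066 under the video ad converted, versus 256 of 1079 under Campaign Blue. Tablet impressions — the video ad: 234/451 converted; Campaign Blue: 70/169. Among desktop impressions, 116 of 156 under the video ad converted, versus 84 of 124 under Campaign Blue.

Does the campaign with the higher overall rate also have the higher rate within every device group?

Mobile: the video ad 385/1066 = 36.1%, Campaign Blue 256/1079 = 23.7% → the video ad
Tablet: the video ad 234/451 = 51.9%, Campaign Blue 70/169 = 41.4% → the video ad
Desktop: the video ad 116/156 = 74.4%, Campaign Blue 84/124 = 67.7% → the video ad
Overall: the video ad 735/1673 = 43.9%, Campaign Blue 410/1372 = 29.9% → the video ad
The video ad wins overall and in every device group — no reversal.

Yes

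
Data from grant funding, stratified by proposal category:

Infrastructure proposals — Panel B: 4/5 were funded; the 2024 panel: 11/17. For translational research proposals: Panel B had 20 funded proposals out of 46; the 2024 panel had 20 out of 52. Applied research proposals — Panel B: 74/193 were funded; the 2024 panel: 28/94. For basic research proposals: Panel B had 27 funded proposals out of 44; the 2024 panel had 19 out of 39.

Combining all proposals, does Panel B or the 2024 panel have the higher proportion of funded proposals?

Infrastructure: Panel B 4/5 = 80.0%, the 2024 panel 11/17 = 64.7% → Panel B
Translational research: Panel B 20/46 = 43.5%, the 2024 panel 20/52 = 38.5% → Panel B
Applied research: Panel B 74/193 = 38.3%, the 2024 panel 28/94 = 29.8% → Panel B
Basic research: Panel B 27/44 = 61.4%, the 2024 panel 19/39 = 48.7% → Panel B
Overall: Panel B 125/288 = 43.4%, the 2024 panel 78/202 = 38.6% → Panel B

Panel B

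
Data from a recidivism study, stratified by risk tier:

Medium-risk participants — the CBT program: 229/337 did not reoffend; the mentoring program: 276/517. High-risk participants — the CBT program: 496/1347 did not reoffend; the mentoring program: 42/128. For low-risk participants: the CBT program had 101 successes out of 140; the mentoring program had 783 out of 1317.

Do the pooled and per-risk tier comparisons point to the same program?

Medium-risk: the CBT program 229/337 = 68.0%, the mentoring program 276/517 = 53.4% → the CBT program
High-risk: the CBT program 496/1347 = 36.8%, the mentoring program 42/128 = 32.8% → the CBT program
Low-risk: the CBT program 101/140 = 72.1%, the mentoring program 783/1317 = 59.5% → the CBT program
Overall: the CBT program 826/1824 = 45.3%, the mentoring program 1101/1962 = 56.1% → the mentoring program
The CBT program wins each risk group but the mentoring program wins overall — the comparison reverses. The CBT program's participants skew toward high-risk, which has a lower base rate.

No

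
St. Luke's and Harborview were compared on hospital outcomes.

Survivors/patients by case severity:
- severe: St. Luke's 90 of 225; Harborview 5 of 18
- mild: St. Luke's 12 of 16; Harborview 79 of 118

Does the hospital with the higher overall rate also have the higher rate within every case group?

No

Severe: St. Luke's 90/225 = 40.0%, Harborview 5/18 = 27.8% → St. Luke's
Mild: St. Luke's 12/16 = 75.0%, Harborview 79/118 = 66.9% → St. Luke's
Overall: St. Luke's 102/241 = 42.3%, Harborview 84/136 = 61.8% → Harborview
St. Luke's wins each case group but Harborview wins overall — the comparison reverses. St. Luke's's patients skew toward severe, which has a lower base rate.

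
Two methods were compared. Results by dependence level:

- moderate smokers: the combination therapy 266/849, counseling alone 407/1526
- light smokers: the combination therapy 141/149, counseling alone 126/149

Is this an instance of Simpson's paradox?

Moderate smokers: the combination therapy 266/849 = 31.3%, counseling alone 407/1526 = 26.7% → the combination therapy
Light smokers: the combination therapy 141/149 = 94.6%, counseling alone 126/149 = 84.6% → the combination therapy
Overall: the combination therapy 407/998 = 40.8%, counseling alone 533/1675 = 31.8% → the combination therapy
The combination therapy wins overall and in every dependence group — no reversal.

No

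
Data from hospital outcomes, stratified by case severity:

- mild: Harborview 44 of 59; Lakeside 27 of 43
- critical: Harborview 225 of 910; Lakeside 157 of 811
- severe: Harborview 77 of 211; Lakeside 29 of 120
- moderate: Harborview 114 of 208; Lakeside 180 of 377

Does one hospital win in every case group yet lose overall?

No

Mild: Harborview 44/59 = 74.6%, Lakeside 27/43 = 62.8% → Harborview
Critical: Harborview 225/910 = 24.7%, Lakeside 157/811 = 19.4% → Harborview
Severe: Harborview 77/211 = 36.5%, Lakeside 29/120 = 24.2% → Harborview
Moderate: Harborview 114/208 = 54.8%, Lakeside 180/377 = 47.7% → Harborview
Overall: Harborview 460/1388 = 33.1%, Lakeside 393/1351 = 29.1% → Harborview
Harborview wins overall and in every case group — no reversal.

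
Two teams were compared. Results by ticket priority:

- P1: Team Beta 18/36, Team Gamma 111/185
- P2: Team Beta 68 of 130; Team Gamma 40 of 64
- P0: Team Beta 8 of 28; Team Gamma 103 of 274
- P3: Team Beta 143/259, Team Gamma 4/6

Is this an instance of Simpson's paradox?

Yes

P1: Team Beta 18/36 = 50.0%, Team Gamma 111/185 = 60.0% → Team Gamma
P2: Team Beta 68/130 = 52.3%, Team Gamma 40/64 = 62.5% → Team Gamma
P0: Team Beta 8/28 = 28.6%, Team Gamma 103/274 = 37.6% → Team Gamma
P3: Team Beta 143/259 = 55.2%, Team Gamma 4/6 = 66.7% → Team Gamma
Overall: Team Beta 237/453 = 52.3%, Team Gamma 258/529 = 48.8% → Team Beta
Team Gamma wins each ticket group but Team Beta wins overall — the comparison reverses. Team Gamma's tickets skew toward P0, which has a lower base rate.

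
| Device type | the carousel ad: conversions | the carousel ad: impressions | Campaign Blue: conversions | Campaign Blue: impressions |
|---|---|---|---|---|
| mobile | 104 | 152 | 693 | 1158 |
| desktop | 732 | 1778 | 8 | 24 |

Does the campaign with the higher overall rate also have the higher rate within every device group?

No

Mobile: the carousel ad 104/152 = 68.4%, Campaign Blue 693/1158 = 59.8% → the carousel ad
Desktop: the carousel ad 732/1778 = 41.2%, Campaign Blue 8/24 = 33.3% → the carousel ad
Overall: the carousel ad 836/1930 = 43.3%, Campaign Blue 701/1182 = 59.3% → Campaign Blue
The carousel ad wins each device group but Campaign Blue wins overall — the comparison reverses. The carousel ad's impressions skew toward desktop, which has a lower base rate.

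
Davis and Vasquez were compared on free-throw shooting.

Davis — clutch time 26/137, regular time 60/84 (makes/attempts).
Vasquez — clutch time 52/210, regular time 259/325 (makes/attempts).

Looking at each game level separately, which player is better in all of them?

Clutch time: Davis 26/137 = 19.0%, Vasquez 52/210 = 24.8% → Vasquez
Regular time: Davis 60/84 = 71.4%, Vasquez 259/325 = 79.7% → Vasquez
Vasquez has the higher rate in both groups.

Vasquez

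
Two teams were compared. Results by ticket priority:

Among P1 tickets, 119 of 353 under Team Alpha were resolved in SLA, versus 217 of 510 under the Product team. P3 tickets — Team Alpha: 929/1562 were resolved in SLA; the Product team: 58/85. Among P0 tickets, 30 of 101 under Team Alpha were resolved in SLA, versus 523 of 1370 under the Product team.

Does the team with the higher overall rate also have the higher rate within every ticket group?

P1: Team Alpha 119/353 = 33.7%, the Product team 217/510 = 42.5% → the Product team
P3: Team Alpha 929/1562 = 59.5%, the Product team 58/85 = 68.2% → the Product team
P0: Team Alpha 30/101 = 29.7%, the Product team 523/1370 = 38.2% → the Product team
Overall: Team Alpha 1078/2016 = 53.5%, the Product team 798/1965 = 40.6% → Team Alpha
The Product team wins each ticket group but Team Alpha wins overall — the comparison reverses. The Product team's tickets skew toward P0, which has a lower base rate.

No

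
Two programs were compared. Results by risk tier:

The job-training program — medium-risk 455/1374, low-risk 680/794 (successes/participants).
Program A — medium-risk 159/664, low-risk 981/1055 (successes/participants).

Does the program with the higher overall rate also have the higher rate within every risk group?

Medium-risk: the job-training program 455/1374 = 33.1%, Program A 159/664 = 23.9% → the job-training program
Low-risk: the job-training program 680/794 = 85.6%, Program A 981/1055 = 93.0% → Program A
Overall: the job-training program 1135/2168 = 52.4%, Program A 1140/1719 = 66.3% → Program A
Neither sweeps: the job-training program wins 1 of 2 groups, Program A wins 1. Program A wins overall but not every group — no Simpson reversal.

No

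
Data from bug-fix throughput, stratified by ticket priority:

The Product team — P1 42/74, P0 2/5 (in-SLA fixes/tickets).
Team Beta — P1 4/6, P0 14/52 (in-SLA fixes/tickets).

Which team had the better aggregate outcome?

the Product team

P1: the Product team 42/74 = 56.8%, Team Beta 4/6 = 66.7% → Team Beta
P0: the Product team 2/5 = 40.0%, Team Beta 14/52 = 26.9% → the Product team
Overall: the Product team 44/79 = 55.7%, Team Beta 18/58 = 31.0% → the Product team
(Neither sweeps every ticket group, but the Product team has the higher pooled rate.)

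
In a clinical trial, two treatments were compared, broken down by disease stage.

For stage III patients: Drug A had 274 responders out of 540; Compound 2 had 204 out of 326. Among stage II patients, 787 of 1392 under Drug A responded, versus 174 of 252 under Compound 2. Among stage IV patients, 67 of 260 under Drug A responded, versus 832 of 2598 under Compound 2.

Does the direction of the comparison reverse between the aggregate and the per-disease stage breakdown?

Stage III: Drug A 274/540 = 50.7%, Compound 2 204/326 = 62.6% → Compound 2
Stage II: Drug A 787/1392 = 56.5%, Compound 2 174/252 = 69.0% → Compound 2
Stage IV: Drug A 67/260 = 25.8%, Compound 2 832/2598 = 32.0% → Compound 2
Overall: Drug A 1128/2192 = 51.5%, Compound 2 1210/3176 = 38.1% → Drug A
Compound 2 wins each disease group but Drug A wins overall — the comparison reverses. Compound 2's patients skew toward stage IV, which has a lower base rate.

Yes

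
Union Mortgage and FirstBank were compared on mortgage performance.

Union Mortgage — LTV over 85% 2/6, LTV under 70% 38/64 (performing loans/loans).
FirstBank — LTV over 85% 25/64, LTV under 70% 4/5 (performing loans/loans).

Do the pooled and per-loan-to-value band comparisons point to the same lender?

LTV over 85%: Union Mortgage 2/6 = 33.3%, FirstBank 25/64 = 39.1% → FirstBank
LTV under 70%: Union Mortgage 38/64 = 59.4%, FirstBank 4/5 = 80.0% → FirstBank
Overall: Union Mortgage 40/70 = 57.1%, FirstBank 29/69 = 42.0% → Union Mortgage
FirstBank wins each loan-to-value group but Union Mortgage wins overall — the comparison reverses. FirstBank's loans skew toward LTV over 85%, which has a lower base rate.

No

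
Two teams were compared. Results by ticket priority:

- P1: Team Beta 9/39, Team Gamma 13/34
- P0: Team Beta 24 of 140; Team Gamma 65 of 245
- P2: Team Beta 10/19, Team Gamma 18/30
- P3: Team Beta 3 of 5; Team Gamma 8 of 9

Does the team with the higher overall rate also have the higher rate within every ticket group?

Yes

P1: Team Beta 9/39 = 23.1%, Team Gamma 13/34 = 38.2% → Team Gamma
P0: Team Beta 24/140 = 17.1%, Team Gamma 65/245 = 26.5% → Team Gamma
P2: Team Beta 10/19 = 52.6%, Team Gamma 18/30 = 60.0% → Team Gamma
P3: Team Beta 3/5 = 60.0%, Team Gamma 8/9 = 88.9% → Team Gamma
Overall: Team Beta 46/203 = 22.7%, Team Gamma 104/318 = 32.7% → Team Gamma
Team Gamma wins overall and in every ticket group — no reversal.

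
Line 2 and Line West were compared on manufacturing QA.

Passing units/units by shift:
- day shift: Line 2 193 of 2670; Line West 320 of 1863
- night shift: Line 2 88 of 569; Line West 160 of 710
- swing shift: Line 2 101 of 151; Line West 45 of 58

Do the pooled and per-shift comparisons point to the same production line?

Yes

Day shift: Line 2 193/2670 = 7.2%, Line West 320/1863 = 17.2% → Line West
Night shift: Line 2 88/569 = 15.5%, Line West 160/710 = 22.5% → Line West
Swing shift: Line 2 101/151 = 66.9%, Line West 45/58 = 77.6% → Line West
Overall: Line 2 382/3390 = 11.3%, Line West 525/2631 = 20.0% → Line West
Line West wins overall and in every shift group — no reversal.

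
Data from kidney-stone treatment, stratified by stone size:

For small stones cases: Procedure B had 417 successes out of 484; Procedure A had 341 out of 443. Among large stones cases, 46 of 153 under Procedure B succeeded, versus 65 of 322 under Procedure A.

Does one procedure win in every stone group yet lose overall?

No

Small stones: Procedure B 417/484 = 86.2%, Procedure A 341/443 = 77.0% → Procedure B
Large stones: Procedure B 46/153 = 30.1%, Procedure A 65/322 = 20.2% → Procedure B
Overall: Procedure B 463/637 = 72.7%, Procedure A 406/765 = 53.1% → Procedure B
Procedure B wins overall and in every stone group — no reversal.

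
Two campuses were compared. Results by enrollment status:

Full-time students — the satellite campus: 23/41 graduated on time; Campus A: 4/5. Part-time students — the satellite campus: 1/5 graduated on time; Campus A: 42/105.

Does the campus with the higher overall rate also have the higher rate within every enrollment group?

Full-time: the satellite campus 23/41 = 56.1%, Campus A 4/5 = 80.0% → Campus A
Part-time: the satellite campus 1/5 = 20.0%, Campus A 42/105 = 40.0% → Campus A
Overall: the satellite campus 24/46 = 52.2%, Campus A 46/110 = 41.8% → the satellite campus
Campus A wins each enrollment group but the satellite campus wins overall — the comparison reverses. Campus A's students skew toward part-time, which has a lower base rate.

No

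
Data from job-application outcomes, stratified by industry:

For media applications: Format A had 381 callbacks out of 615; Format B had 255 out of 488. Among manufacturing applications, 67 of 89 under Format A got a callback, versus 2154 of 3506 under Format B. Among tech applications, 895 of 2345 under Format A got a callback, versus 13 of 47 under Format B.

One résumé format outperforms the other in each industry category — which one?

Format A

Media: Format A 381/615 = 62.0%, Format B 255/488 = 52.3% → Format A
Manufacturing: Format A 67/89 = 75.3%, Format B 2154/3506 = 61.4% → Format A
Tech: Format A 895/2345 = 38.2%, Format B 13/47 = 27.7% → Format A
Format A has the higher rate in all 3 groups.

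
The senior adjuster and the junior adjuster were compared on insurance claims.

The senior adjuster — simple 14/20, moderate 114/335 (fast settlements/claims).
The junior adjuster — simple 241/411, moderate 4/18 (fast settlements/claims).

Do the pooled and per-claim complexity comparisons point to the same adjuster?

No

Simple: the senior adjuster 14/20 = 70.0%, the junior adjuster 241/411 = 58.6% → the senior adjuster
Moderate: the senior adjuster 114/335 = 34.0%, the junior adjuster 4/18 = 22.2% → the senior adjuster
Overall: the senior adjuster 128/355 = 36.1%, the junior adjuster 245/429 = 57.1% → the junior adjuster
The senior adjuster wins each claim group but the junior adjuster wins overall — the comparison reverses. The senior adjuster's claims skew toward moderate, which has a lower base rate.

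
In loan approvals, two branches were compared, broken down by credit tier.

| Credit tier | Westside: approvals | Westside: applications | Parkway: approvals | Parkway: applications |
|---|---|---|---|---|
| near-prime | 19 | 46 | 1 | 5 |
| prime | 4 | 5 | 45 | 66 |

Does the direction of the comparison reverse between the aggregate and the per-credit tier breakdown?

Near-prime: Westside 19/46 = 41.3%, Parkway 1/5 = 20.0% → Westside
Prime: Westside 4/5 = 80.0%, Parkway 45/66 = 68.2% → Westside
Overall: Westside 23/51 = 45.1%, Parkway 46/71 = 64.8% → Parkway
Westside wins each credit group but Parkway wins overall — the comparison reverses. Westside's applications skew toward near-prime, which has a lower base rate.

Yes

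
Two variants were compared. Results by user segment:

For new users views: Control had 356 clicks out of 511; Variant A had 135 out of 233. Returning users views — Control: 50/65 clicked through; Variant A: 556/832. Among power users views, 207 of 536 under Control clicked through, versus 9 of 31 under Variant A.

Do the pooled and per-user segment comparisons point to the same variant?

No

New users: Control 356/511 = 69.7%, Variant A 135/233 = 57.9% → Control
Returning users: Control 50/65 = 76.9%, Variant A 556/832 = 66.8% → Control
Power users: Control 207/536 = 38.6%, Variant A 9/31 = 29.0% → Control
Overall: Control 613/1112 = 55.1%, Variant A 700/1096 = 63.9% → Variant A
Control wins each user group but Variant A wins overall — the comparison reverses. Control's views skew toward power users, which has a lower base rate.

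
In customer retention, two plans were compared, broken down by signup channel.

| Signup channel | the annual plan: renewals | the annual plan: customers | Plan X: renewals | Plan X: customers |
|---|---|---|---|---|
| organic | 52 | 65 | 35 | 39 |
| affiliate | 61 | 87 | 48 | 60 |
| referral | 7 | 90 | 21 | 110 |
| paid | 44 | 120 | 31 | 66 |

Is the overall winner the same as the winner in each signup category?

Yes

Organic: the annual plan 52/65 = 80.0%, Plan X 35/39 = 89.7% → Plan X
Affiliate: the annual plan 61/87 = 70.1%, Plan X 48/60 = 80.0% → Plan X
Referral: the annual plan 7/90 = 7.8%, Plan X 21/110 = 19.1% → Plan X
Paid: the annual plan 44/120 = 36.7%, Plan X 31/66 = 47.0% → Plan X
Overall: the annual plan 164/362 = 45.3%, Plan X 135/275 = 49.1% → Plan X
Plan X wins overall and in every signup group — no reversal.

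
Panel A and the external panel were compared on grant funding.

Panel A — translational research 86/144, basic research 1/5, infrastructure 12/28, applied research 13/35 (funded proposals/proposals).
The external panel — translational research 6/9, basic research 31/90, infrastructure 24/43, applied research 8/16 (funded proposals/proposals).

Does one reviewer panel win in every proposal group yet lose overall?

Translational research: Panel A 86/144 = 59.7%, the external panel 6/9 = 66.7% → the external panel
Basic research: Panel A 1/5 = 20.0%, the external panel 31/90 = 34.4% → the external panel
Infrastructure: Panel A 12/28 = 42.9%, the external panel 24/43 = 55.8% → the external panel
Applied research: Panel A 13/35 = 37.1%, the external panel 8/16 = 50.0% → the external panel
Overall: Panel A 112/212 = 52.8%, the external panel 69/158 = 43.7% → Panel A
The external panel wins each proposal group but Panel A wins overall — the comparison reverses. The external panel's proposals skew toward basic research, which has a lower base rate.

Yes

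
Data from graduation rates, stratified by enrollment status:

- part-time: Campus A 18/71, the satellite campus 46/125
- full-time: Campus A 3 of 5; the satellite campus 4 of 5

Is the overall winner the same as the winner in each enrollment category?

Yes

Part-time: Campus A 18/71 = 25.4%, the satellite campus 46/125 = 36.8% → the satellite campus
Full-time: Campus A 3/5 = 60.0%, the satellite campus 4/5 = 80.0% → the satellite campus
Overall: Campus A 21/76 = 27.6%, the satellite campus 50/130 = 38.5% → the satellite campus
The satellite campus wins overall and in every enrollment group — no reversal.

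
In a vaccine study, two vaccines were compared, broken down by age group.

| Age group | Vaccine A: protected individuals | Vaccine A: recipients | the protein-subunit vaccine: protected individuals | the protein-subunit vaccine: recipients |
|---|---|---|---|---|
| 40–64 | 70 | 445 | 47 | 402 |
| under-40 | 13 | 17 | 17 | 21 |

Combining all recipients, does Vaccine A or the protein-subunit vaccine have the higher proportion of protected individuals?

40–64: Vaccine A 70/445 = 15.7%, the protein-subunit vaccine 47/402 = 11.7% → Vaccine A
Under-40: Vaccine A 13/17 = 76.5%, the protein-subunit vaccine 17/21 = 81.0% → the protein-subunit vaccine
Overall: Vaccine A 83/462 = 18.0%, the protein-subunit vaccine 64/423 = 15.1% → Vaccine A
(Neither sweeps every age group, but Vaccine A has the higher pooled rate.)

Vaccine A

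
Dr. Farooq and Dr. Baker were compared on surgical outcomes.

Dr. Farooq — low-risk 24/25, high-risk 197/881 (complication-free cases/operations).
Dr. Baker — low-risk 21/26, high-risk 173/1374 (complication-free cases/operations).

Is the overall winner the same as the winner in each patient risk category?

Low-risk: Dr. Farooq 24/25 = 96.0%, Dr. Baker 21/26 = 80.8% → Dr. Farooq
High-risk: Dr. Farooq 197/881 = 22.4%, Dr. Baker 173/1374 = 12.6% → Dr. Farooq
Overall: Dr. Farooq 221/906 = 24.4%, Dr. Baker 194/1400 = 13.9% → Dr. Farooq
Dr. Farooq wins overall and in every patient risk group — no reversal.

Yes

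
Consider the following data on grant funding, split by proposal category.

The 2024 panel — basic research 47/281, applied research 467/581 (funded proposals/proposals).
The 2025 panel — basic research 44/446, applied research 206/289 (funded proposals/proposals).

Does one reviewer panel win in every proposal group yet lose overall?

Basic research: the 2024 panel 47/281 = 16.7%, the 2025 panel 44/446 = 9.9% → the 2024 panel
Applied research: the 2024 panel 467/581 = 80.4%, the 2025 panel 206/289 = 71.3% → the 2024 panel
Overall: the 2024 panel 514/862 = 59.6%, the 2025 panel 250/735 = 34.0% → the 2024 panel
The 2024 panel wins overall and in every proposal group — no reversal.

No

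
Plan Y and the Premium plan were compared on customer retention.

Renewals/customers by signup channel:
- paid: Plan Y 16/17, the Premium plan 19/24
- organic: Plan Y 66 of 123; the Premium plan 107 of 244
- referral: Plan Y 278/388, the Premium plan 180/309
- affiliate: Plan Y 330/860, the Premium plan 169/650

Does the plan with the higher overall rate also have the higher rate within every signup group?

Yes

Paid: Plan Y 16/17 = 94.1%, the Premium plan 19/24 = 79.2% → Plan Y
Organic: Plan Y 66/123 = 53.7%, the Premium plan 107/244 = 43.9% → Plan Y
Referral: Plan Y 278/388 = 71.6%, the Premium plan 180/309 = 58.3% → Plan Y
Affiliate: Plan Y 330/860 = 38.4%, the Premium plan 169/650 = 26.0% → Plan Y
Overall: Plan Y 690/1388 = 49.7%, the Premium plan 475/1227 = 38.7% → Plan Y
Plan Y wins overall and in every signup group — no reversal.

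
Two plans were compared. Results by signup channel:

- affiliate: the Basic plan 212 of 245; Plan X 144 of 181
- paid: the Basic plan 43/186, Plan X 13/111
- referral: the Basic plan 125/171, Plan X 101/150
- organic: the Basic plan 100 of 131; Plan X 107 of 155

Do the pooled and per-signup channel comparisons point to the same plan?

Affiliate: the Basic plan 212/245 = 86.5%, Plan X 144/181 = 79.6% → the Basic plan
Paid: the Basic plan 43/186 = 23.1%, Plan X 13/111 = 11.7% → the Basic plan
Referral: the Basic plan 125/171 = 73.1%, Plan X 101/150 = 67.3% → the Basic plan
Organic: the Basic plan 100/131 = 76.3%, Plan X 107/155 = 69.0% → the Basic plan
Overall: the Basic plan 480/733 = 65.5%, Plan X 365/597 = 61.1% → the Basic plan
The Basic plan wins overall and in every signup group — no reversal.

Yes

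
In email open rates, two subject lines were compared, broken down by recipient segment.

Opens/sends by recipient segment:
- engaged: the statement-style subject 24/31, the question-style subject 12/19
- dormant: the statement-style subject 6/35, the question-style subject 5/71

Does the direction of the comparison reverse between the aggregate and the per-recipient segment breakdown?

No

Engaged: the statement-style subject 24/31 = 77.4%, the question-style subject 12/19 = 63.2% → the statement-style subject
Dormant: the statement-style subject 6/35 = 17.1%, the question-style subject 5/71 = 7.0% → the statement-style subject
Overall: the statement-style subject 30/66 = 45.5%, the question-style subject 17/90 = 18.9% → the statement-style subject
The statement-style subject wins overall and in every recipient group — no reversal.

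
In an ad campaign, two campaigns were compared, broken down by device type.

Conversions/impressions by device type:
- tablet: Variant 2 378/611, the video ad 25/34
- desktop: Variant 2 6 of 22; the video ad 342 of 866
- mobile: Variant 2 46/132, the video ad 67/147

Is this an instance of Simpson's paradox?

Yes

Tablet: Variant 2 378/611 = 61.9%, the video ad 25/34 = 73.5% → the video ad
Desktop: Variant 2 6/22 = 27.3%, the video ad 342/866 = 39.5% → the video ad
Mobile: Variant 2 46/132 = 34.8%, the video ad 67/147 = 45.6% → the video ad
Overall: Variant 2 430/765 = 56.2%, the video ad 434/1047 = 41.5% → Variant 2
The video ad wins each device group but Variant 2 wins overall — the comparison reverses. The video ad's impressions skew toward desktop, which has a lower base rate.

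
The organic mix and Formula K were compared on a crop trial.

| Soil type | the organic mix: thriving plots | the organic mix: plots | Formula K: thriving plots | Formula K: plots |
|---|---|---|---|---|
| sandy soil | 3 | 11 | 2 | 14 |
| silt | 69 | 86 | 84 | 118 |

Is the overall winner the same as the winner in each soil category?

Yes

Sandy soil: the organic mix 3/11 = 27.3%, Formula K 2/14 = 14.3% → the organic mix
Silt: the organic mix 69/86 = 80.2%, Formula K 84/118 = 71.2% → the organic mix
Overall: the organic mix 72/97 = 74.2%, Formula K 86/132 = 65.2% → the organic mix
The organic mix wins overall and in every soil group — no reversal.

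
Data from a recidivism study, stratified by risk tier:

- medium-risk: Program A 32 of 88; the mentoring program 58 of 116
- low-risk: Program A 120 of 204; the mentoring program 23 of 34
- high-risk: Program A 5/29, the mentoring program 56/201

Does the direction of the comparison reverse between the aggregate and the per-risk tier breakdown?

Yes

Medium-risk: Program A 32/88 = 36.4%, the mentoring program 58/116 = 50.0% → the mentoring program
Low-risk: Program A 120/204 = 58.8%, the mentoring program 23/34 = 67.6% → the mentoring program
High-risk: Program A 5/29 = 17.2%, the mentoring program 56/201 = 27.9% → the mentoring program
Overall: Program A 157/321 = 48.9%, the mentoring program 137/351 = 39.0% → Program A
The mentoring program wins each risk group but Program A wins overall — the comparison reverses. The mentoring program's participants skew toward high-risk, which has a lower base rate.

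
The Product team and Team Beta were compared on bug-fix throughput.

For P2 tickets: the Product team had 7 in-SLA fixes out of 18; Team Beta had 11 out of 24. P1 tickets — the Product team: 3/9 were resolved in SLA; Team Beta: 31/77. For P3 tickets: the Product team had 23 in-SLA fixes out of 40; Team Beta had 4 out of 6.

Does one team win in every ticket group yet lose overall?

P2: the Product team 7/18 = 38.9%, Team Beta 11/24 = 45.8% → Team Beta
P1: the Product team 3/9 = 33.3%, Team Beta 31/77 = 40.3% → Team Beta
P3: the Product team 23/40 = 57.5%, Team Beta 4/6 = 66.7% → Team Beta
Overall: the Product team 33/67 = 49.3%, Team Beta 46/107 = 43.0% → the Product team
Team Beta wins each ticket group but the Product team wins overall — the comparison reverses. Team Beta's tickets skew toward P1, which has a lower base rate.

Yes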